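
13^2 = 169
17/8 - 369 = -2935/8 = -366.88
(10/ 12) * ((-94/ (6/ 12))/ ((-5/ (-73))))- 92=-7138/ 3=-2379.33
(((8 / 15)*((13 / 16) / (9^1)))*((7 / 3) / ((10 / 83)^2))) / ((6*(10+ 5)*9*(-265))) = -626899 / 17386650000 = -0.00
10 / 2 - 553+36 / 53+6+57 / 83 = -2378249 / 4399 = -540.63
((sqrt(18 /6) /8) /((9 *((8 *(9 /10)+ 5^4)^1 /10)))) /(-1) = -25 *sqrt(3) /113796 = -0.00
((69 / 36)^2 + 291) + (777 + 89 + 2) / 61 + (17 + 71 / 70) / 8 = 11957683 / 38430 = 311.15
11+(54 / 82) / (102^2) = 521359 / 47396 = 11.00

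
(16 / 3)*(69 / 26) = 184 / 13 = 14.15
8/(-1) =-8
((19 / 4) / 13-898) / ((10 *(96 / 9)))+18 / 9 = -106751 / 16640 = -6.42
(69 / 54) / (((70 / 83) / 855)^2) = 514794303 / 392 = 1313250.77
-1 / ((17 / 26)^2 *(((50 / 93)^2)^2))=-12642078969 / 451562500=-28.00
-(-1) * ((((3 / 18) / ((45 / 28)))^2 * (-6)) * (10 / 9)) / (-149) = 784 / 1629315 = 0.00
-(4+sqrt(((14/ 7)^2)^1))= -6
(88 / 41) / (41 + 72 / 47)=4136 / 81959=0.05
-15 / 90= -1 / 6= -0.17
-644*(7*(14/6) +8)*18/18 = -47012/3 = -15670.67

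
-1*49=-49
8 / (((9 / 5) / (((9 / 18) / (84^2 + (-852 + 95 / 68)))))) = 1360 / 3797703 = 0.00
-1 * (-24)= 24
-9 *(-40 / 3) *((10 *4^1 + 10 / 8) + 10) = 6150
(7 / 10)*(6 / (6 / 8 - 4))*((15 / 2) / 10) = -63 / 65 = -0.97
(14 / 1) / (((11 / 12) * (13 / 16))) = 2688 / 143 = 18.80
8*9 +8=80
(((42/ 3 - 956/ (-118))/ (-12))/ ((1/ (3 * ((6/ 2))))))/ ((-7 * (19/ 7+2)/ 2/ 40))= 26080/ 649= 40.18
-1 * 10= -10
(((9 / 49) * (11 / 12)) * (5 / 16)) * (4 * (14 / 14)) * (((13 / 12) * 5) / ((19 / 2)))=3575 / 29792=0.12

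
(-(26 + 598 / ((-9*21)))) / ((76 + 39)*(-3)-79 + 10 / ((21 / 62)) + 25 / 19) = 6308 / 108603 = 0.06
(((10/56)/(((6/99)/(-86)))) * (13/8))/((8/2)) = -92235/896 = -102.94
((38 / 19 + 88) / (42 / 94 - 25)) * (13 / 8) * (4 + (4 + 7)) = -412425 / 4616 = -89.35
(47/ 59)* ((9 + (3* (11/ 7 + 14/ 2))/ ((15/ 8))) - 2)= 6815/ 413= 16.50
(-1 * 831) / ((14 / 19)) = -15789 / 14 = -1127.79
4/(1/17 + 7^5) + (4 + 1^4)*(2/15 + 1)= 5.67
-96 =-96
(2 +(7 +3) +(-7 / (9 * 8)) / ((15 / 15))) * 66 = 9427 / 12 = 785.58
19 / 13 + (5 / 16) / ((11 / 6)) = 1867 / 1144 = 1.63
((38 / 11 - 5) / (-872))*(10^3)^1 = 2125 / 1199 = 1.77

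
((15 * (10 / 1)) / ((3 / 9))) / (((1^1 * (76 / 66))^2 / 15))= 3675375 / 722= 5090.55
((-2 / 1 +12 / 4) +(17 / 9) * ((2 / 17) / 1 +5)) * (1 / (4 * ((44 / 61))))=122 / 33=3.70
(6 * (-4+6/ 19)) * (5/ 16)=-525/ 76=-6.91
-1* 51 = -51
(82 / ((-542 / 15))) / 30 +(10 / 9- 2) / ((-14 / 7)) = 1799 / 4878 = 0.37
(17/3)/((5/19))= 323/15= 21.53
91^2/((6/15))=41405/2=20702.50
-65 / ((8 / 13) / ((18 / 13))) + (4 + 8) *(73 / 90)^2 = -373559 / 2700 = -138.36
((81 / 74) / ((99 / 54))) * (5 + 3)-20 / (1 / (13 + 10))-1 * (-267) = -76607 / 407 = -188.22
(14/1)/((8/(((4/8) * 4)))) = 7/2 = 3.50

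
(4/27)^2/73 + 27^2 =38795209/53217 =729.00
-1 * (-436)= 436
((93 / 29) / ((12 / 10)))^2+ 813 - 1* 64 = 2543661 / 3364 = 756.14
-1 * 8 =-8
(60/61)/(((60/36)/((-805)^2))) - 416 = 23303524/61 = 382024.98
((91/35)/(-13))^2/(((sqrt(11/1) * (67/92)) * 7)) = 92 * sqrt(11)/128975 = 0.00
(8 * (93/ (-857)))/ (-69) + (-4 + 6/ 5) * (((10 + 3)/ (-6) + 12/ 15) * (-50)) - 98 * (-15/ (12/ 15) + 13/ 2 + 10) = 3450913/ 118266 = 29.18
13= 13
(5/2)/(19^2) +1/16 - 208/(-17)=1208225/98192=12.30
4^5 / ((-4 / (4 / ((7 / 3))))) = -3072 / 7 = -438.86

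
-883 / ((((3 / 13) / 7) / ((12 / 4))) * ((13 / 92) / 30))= -17059560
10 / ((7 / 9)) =90 / 7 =12.86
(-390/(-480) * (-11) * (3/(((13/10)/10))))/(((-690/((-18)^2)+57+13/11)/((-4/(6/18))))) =294030/6659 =44.16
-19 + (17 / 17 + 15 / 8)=-129 / 8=-16.12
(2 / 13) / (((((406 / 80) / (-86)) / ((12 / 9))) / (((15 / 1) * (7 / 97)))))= -137600 / 36569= -3.76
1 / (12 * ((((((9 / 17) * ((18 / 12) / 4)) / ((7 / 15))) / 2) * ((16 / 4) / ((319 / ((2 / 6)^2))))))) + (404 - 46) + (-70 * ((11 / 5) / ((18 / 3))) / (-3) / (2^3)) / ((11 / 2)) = 345269 / 540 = 639.39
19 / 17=1.12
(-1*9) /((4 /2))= -9 /2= -4.50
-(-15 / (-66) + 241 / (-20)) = 2601 / 220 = 11.82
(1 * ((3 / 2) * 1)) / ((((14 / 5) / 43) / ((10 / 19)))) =3225 / 266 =12.12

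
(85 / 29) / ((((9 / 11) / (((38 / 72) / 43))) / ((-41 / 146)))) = -728365 / 58988088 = -0.01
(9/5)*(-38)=-342/5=-68.40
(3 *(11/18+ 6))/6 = 3.31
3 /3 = 1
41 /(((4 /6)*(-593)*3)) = -0.03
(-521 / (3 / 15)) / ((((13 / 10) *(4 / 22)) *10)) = -28655 / 26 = -1102.12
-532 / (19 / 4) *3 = -336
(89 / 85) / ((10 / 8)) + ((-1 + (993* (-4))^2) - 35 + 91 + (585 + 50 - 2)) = 6705425956 / 425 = 15777472.84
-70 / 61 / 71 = -70 / 4331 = -0.02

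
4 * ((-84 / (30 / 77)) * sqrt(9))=-12936 / 5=-2587.20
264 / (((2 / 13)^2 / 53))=591162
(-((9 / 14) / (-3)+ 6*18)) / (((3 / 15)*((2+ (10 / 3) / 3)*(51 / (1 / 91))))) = -22635 / 606424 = -0.04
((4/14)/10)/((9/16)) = 16/315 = 0.05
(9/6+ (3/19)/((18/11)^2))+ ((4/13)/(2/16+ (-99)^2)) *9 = 3261386059/2091638484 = 1.56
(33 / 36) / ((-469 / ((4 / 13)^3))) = -176 / 3091179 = -0.00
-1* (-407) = 407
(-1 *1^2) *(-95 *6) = 570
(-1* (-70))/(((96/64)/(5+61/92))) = 18235/69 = 264.28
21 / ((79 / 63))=1323 / 79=16.75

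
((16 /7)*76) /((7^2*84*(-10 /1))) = -152 /36015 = -0.00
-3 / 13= -0.23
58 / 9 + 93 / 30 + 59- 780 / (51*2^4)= 206821 / 3060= 67.59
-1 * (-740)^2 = -547600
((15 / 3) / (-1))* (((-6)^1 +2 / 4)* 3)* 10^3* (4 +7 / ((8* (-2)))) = 293906.25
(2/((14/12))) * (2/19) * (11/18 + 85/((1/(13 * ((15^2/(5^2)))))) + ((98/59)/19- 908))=729450724/447279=1630.86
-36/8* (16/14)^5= -147456/16807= -8.77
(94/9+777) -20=6907/9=767.44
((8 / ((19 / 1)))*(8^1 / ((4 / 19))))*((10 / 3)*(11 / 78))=880 / 117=7.52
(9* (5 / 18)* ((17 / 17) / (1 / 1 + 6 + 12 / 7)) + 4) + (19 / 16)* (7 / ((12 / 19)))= 204355 / 11712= 17.45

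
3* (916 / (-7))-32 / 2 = -2860 / 7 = -408.57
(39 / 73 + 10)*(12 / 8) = 2307 / 146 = 15.80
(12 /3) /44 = 1 /11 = 0.09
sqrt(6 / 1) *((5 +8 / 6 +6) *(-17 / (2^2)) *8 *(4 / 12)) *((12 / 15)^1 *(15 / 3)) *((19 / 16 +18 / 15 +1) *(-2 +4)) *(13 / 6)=-2215967 *sqrt(6) / 270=-20103.66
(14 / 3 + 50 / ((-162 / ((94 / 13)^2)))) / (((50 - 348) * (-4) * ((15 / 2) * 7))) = -78509 / 428328810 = -0.00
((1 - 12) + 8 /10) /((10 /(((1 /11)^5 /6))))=-17 /16105100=-0.00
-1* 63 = -63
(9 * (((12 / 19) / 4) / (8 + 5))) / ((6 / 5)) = 45 / 494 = 0.09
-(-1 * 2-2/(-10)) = 9/5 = 1.80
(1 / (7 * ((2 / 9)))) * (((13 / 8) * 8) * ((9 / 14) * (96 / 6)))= 4212 / 49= 85.96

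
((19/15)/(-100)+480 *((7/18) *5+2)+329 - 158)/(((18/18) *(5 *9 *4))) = 3096481/270000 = 11.47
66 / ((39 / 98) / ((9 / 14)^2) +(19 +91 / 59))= 52569 / 17129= 3.07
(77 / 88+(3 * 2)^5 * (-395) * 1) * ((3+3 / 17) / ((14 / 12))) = -1990344393 / 238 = -8362791.57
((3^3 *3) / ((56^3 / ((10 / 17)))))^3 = 66430125 / 3326205062341984256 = 0.00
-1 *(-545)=545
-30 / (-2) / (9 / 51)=85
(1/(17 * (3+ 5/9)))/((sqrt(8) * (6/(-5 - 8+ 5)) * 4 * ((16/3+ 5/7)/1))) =-63 * sqrt(2)/276352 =-0.00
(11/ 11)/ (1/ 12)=12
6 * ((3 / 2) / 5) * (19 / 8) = 171 / 40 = 4.28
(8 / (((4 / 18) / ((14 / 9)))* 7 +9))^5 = 1024 / 3125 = 0.33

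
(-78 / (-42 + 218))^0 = 1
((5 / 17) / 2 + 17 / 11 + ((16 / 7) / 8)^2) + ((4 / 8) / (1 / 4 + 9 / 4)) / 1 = 180891 / 91630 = 1.97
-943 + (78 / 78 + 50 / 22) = -939.73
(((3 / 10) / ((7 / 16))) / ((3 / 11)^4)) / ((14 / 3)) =58564 / 2205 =26.56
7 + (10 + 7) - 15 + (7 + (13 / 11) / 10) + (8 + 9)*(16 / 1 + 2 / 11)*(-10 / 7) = -290189 / 770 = -376.87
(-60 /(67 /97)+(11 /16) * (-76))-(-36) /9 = -36211 /268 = -135.12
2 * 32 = 64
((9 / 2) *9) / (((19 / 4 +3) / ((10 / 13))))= 1620 / 403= 4.02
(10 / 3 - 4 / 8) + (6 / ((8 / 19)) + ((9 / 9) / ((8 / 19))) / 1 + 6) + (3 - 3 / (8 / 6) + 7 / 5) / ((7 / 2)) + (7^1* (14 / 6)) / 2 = 9587 / 280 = 34.24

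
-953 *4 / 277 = -3812 / 277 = -13.76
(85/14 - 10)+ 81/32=-1.40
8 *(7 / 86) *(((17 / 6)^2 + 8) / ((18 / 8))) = 16156 / 3483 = 4.64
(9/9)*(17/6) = 17/6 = 2.83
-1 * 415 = -415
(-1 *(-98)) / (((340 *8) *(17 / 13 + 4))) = 0.01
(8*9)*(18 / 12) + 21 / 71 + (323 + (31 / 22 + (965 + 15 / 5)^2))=1464307373 / 1562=937456.70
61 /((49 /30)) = 1830 /49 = 37.35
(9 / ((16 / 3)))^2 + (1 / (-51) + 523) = 6865211 / 13056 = 525.83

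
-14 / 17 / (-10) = 7 / 85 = 0.08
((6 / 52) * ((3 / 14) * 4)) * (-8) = -72 / 91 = -0.79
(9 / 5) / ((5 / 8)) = 72 / 25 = 2.88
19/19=1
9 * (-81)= -729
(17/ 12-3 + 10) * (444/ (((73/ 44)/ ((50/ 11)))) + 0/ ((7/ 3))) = 747400/ 73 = 10238.36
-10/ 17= -0.59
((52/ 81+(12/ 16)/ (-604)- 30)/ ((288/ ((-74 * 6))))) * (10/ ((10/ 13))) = 2763581171/ 4696704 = 588.41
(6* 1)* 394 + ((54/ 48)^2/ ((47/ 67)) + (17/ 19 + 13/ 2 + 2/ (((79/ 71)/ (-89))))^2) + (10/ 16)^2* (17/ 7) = 304172881154487/ 11859797264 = 25647.39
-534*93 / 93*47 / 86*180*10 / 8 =-2823525 / 43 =-65663.37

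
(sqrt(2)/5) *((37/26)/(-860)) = -37 *sqrt(2)/111800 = -0.00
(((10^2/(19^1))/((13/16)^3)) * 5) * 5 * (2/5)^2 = 1638400/41743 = 39.25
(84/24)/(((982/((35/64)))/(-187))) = -45815/125696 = -0.36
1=1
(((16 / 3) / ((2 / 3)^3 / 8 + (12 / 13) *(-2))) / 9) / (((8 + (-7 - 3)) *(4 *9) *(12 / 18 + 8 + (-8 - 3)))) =-26 / 13335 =-0.00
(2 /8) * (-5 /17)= -5 /68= -0.07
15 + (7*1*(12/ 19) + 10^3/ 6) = 10607/ 57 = 186.09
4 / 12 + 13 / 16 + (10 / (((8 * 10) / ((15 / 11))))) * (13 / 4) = 1795 / 1056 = 1.70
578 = 578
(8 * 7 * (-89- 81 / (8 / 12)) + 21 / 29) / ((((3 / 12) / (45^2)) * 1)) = -95476934.48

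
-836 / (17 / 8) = -6688 / 17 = -393.41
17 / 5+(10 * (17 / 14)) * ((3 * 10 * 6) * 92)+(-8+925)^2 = 36469234 / 35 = 1041978.11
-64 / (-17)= 3.76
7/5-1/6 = 37/30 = 1.23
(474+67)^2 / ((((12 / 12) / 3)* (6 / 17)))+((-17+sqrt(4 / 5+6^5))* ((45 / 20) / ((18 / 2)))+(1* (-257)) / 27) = sqrt(48605) / 10+268679671 / 108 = 2487796.78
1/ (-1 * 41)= -1/ 41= -0.02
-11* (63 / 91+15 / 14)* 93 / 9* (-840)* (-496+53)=-969824460 / 13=-74601881.54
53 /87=0.61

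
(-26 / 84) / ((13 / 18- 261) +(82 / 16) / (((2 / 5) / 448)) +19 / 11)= -429 / 7597289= -0.00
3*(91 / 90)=91 / 30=3.03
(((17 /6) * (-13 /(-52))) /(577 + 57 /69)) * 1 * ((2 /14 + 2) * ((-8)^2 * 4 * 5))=31280 /9303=3.36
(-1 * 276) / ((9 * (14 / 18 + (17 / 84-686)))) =7728 / 172625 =0.04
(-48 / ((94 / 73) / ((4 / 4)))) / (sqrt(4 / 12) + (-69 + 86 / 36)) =189216 * sqrt(3) / 67562171 + 37811664 / 67562171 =0.56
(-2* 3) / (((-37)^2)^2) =-6 / 1874161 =-0.00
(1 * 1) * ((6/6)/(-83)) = -1/83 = -0.01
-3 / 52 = -0.06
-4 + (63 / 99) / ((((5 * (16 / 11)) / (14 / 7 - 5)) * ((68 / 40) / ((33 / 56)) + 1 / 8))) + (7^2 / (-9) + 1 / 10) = -1686239 / 178785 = -9.43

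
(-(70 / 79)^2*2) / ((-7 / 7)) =9800 / 6241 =1.57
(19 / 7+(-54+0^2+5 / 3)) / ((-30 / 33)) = 5731 / 105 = 54.58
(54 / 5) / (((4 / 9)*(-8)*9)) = -27 / 80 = -0.34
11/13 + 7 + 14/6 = 397/39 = 10.18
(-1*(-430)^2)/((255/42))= -517720/17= -30454.12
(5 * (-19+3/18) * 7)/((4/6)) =-3955/4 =-988.75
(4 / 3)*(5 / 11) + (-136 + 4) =-4336 / 33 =-131.39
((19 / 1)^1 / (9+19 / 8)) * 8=1216 / 91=13.36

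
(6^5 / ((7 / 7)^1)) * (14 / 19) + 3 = 108921 / 19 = 5732.68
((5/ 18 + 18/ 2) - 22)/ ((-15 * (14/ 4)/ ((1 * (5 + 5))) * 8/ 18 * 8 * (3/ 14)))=229/ 72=3.18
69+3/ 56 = 3867/ 56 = 69.05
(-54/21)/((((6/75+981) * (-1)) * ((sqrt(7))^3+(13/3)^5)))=20300444775/11832654625596469 - 13286025 * sqrt(7)/1690379232228067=0.00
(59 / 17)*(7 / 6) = 413 / 102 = 4.05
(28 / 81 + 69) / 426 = 5617 / 34506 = 0.16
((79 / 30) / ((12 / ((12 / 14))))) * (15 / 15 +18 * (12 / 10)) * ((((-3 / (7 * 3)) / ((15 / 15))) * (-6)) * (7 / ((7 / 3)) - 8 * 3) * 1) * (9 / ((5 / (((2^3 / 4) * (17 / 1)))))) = -4097493 / 875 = -4682.85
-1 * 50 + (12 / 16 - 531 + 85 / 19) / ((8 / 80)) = -201695 / 38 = -5307.76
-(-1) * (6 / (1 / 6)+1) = 37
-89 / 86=-1.03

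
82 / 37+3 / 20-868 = -640569 / 740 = -865.63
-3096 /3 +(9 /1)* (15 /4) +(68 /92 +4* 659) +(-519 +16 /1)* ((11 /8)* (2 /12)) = 1681633 /1104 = 1523.22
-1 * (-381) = 381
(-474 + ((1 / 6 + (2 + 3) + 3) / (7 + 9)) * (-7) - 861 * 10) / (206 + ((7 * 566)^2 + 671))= -872407 / 1507038816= -0.00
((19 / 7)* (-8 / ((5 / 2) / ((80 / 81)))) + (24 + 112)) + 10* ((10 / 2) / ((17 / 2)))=1284916 / 9639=133.30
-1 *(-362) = 362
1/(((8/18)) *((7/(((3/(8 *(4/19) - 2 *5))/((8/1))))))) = -0.01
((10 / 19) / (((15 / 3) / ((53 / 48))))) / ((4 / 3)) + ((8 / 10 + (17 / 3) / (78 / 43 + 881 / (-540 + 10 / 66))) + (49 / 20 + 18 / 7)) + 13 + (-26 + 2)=46360896823 / 1780255008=26.04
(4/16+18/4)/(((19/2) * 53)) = 1/106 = 0.01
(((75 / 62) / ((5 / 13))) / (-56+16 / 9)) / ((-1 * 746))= 1755 / 22570976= 0.00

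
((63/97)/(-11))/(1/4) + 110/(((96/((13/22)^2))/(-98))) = -4040477/102432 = -39.45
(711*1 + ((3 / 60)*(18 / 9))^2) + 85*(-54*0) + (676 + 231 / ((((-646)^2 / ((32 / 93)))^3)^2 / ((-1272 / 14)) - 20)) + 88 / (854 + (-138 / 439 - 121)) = 7896078597736397417585045080710567804711988791640899 / 5692384991960021730214700001565708101419084759900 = 1387.13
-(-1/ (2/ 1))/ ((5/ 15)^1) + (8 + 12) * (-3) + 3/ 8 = -465/ 8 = -58.12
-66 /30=-11 /5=-2.20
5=5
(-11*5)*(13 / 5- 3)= 22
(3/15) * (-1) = -1/5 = -0.20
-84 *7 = -588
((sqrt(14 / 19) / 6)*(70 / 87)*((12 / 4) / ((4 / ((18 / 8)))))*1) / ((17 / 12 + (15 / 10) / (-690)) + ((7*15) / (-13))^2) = 6122025*sqrt(266) / 34259831152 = 0.00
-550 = -550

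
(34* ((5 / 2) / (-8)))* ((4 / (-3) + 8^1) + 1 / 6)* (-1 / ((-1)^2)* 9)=10455 / 16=653.44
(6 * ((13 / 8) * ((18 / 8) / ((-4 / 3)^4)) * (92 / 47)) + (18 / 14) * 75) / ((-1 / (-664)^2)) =-48505405.81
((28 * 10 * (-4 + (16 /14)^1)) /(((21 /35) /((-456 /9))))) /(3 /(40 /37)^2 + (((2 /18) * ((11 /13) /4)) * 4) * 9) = 12646400000 /638919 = 19793.43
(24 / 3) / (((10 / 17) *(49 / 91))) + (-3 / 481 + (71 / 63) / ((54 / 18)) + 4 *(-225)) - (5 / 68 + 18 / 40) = -13521121349 / 15454530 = -874.90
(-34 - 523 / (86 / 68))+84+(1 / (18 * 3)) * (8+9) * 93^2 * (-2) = -749387 / 129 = -5809.20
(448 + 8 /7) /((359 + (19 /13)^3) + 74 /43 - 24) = 74254206 /56184275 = 1.32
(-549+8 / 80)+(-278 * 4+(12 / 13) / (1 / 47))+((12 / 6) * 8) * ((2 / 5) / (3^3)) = -5676647 / 3510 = -1617.28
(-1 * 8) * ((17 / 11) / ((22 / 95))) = -53.39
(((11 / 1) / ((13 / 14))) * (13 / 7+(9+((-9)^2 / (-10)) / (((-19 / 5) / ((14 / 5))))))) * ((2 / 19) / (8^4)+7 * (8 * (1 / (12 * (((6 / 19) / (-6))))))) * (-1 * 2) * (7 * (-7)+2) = -59875186745957 / 36042240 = -1661250.43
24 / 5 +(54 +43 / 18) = 5507 / 90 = 61.19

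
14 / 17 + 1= 31 / 17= 1.82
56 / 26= 28 / 13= 2.15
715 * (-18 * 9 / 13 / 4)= -2227.50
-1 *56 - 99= -155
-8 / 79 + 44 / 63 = 2972 / 4977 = 0.60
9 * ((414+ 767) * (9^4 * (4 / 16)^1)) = 69736869 / 4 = 17434217.25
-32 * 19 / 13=-608 / 13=-46.77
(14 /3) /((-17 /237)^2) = 907.00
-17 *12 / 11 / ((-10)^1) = 102 / 55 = 1.85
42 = 42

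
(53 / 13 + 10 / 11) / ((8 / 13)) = 713 / 88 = 8.10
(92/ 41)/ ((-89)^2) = 92/ 324761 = 0.00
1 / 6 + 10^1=61 / 6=10.17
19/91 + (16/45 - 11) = -42734/4095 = -10.44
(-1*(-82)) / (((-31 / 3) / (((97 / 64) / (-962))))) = 11931 / 954304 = 0.01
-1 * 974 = -974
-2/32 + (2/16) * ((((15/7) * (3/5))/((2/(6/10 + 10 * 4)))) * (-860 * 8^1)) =-359137/16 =-22446.06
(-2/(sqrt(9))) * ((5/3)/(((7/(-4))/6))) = 80/21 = 3.81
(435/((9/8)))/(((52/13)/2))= 580/3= 193.33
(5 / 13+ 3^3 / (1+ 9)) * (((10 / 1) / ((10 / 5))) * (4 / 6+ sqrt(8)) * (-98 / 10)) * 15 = -58947 * sqrt(2) / 13- 19649 / 13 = -7924.05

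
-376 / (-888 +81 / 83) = 31208 / 73623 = 0.42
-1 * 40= -40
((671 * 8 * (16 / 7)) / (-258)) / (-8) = 5368 / 903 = 5.94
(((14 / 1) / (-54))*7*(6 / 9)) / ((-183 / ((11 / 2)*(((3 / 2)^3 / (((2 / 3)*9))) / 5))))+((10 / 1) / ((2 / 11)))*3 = 21740939 / 131760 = 165.00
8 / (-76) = -2 / 19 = -0.11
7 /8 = 0.88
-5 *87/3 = -145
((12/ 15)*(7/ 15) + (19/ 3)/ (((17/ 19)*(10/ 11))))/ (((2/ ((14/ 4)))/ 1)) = 145649/ 10200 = 14.28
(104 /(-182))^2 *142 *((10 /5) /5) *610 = 554368 /49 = 11313.63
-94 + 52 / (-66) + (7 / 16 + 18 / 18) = -93.35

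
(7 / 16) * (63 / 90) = 49 / 160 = 0.31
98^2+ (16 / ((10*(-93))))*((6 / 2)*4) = 1488588 / 155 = 9603.79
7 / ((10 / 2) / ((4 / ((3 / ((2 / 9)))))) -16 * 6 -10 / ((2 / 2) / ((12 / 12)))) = -56 / 713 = -0.08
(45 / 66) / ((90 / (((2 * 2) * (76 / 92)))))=19 / 759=0.03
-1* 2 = -2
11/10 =1.10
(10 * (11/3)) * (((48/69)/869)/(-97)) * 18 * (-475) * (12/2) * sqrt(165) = 2736000 * sqrt(165)/176249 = 199.40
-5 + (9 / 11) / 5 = -4.84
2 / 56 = 1 / 28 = 0.04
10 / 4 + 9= 23 / 2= 11.50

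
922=922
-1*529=-529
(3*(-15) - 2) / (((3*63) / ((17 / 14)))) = -799 / 2646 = -0.30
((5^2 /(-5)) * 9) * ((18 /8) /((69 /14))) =-945 /46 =-20.54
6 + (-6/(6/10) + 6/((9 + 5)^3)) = -5485/1372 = -4.00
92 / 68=23 / 17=1.35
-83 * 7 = -581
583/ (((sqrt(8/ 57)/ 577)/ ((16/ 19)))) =1345564 * sqrt(114)/ 19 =756141.69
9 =9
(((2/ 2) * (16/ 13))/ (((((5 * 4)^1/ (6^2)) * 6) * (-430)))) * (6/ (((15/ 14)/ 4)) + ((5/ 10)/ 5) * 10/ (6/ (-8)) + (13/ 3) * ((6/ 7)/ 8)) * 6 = -54258/ 489125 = -0.11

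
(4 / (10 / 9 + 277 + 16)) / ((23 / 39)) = 1404 / 60881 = 0.02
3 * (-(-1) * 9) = 27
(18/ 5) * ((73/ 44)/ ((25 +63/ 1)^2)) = 657/ 851840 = 0.00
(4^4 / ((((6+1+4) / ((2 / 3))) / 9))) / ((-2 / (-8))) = 6144 / 11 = 558.55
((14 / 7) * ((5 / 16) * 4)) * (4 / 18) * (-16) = -80 / 9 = -8.89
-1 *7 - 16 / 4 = -11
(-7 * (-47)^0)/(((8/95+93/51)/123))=-463505/1027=-451.32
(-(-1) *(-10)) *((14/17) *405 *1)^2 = -321489000/289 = -1112418.69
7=7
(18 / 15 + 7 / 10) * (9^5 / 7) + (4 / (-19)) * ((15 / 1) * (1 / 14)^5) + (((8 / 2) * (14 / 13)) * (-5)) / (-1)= 2665007783653 / 166053160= 16049.12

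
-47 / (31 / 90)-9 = -4509 / 31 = -145.45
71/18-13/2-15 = -158/9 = -17.56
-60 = -60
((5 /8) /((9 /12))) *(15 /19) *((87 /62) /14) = 2175 /32984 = 0.07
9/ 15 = 3/ 5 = 0.60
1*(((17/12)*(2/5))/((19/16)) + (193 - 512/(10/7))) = -47003/285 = -164.92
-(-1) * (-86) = -86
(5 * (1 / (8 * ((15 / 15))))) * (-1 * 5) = -25 / 8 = -3.12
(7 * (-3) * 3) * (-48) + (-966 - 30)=2028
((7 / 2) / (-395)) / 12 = -7 / 9480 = -0.00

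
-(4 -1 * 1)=-3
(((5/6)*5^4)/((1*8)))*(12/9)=3125/36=86.81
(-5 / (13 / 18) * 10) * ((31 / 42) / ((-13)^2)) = -4650 / 15379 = -0.30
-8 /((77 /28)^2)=-128 /121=-1.06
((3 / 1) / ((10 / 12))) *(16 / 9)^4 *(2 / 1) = 262144 / 3645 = 71.92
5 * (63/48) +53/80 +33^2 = 43849/40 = 1096.22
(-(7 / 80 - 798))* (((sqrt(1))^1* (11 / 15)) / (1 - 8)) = -100309 / 1200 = -83.59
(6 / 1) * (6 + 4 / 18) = 112 / 3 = 37.33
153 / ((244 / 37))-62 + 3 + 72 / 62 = -262001 / 7564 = -34.64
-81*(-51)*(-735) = -3036285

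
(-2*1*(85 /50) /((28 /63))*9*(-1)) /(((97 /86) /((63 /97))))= 39.65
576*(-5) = -2880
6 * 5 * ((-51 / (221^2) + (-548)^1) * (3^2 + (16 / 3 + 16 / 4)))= -865923850 / 2873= -301400.57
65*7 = 455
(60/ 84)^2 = 25/ 49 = 0.51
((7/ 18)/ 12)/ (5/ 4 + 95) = 0.00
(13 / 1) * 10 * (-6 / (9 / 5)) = -1300 / 3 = -433.33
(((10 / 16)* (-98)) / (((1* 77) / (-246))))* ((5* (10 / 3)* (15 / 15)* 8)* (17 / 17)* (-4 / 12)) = -287000 / 33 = -8696.97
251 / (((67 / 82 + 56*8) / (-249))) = -5124918 / 36803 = -139.25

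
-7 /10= -0.70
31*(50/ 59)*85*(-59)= -131750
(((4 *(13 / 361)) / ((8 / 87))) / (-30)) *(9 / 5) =-3393 / 36100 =-0.09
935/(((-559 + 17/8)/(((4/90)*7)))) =-1904/3645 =-0.52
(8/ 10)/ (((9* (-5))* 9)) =-4/ 2025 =-0.00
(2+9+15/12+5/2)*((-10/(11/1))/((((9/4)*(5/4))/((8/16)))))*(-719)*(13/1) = 2205892/99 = 22281.74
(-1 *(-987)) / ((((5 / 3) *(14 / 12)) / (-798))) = -2025324 / 5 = -405064.80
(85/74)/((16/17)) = 1445/1184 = 1.22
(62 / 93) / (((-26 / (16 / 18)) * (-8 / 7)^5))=16807 / 1437696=0.01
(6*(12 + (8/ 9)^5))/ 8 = 185339/ 19683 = 9.42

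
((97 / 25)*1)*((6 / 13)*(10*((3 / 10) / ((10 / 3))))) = 2619 / 1625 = 1.61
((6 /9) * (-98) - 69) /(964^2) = -403 /2787888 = -0.00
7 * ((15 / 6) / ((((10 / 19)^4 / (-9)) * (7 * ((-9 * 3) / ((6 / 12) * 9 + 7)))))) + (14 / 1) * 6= 5013383 / 24000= 208.89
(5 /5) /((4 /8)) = 2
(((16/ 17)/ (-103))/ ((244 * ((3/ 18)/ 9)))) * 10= -2160/ 106811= -0.02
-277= -277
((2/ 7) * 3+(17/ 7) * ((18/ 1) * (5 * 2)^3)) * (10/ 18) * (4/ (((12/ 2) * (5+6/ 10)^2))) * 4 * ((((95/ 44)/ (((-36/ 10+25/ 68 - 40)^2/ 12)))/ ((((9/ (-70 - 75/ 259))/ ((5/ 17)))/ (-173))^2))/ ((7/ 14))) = 10922528666270412812500000/ 1208023830431835669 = 9041650.00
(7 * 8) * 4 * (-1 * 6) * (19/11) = -25536/11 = -2321.45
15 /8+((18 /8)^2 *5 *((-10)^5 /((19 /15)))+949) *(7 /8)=-66413687 /38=-1747728.61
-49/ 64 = -0.77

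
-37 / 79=-0.47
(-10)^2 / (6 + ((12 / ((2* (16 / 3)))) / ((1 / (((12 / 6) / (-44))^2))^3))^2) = 3290880673548599296 / 197452840412915961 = 16.67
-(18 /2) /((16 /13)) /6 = -39 /32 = -1.22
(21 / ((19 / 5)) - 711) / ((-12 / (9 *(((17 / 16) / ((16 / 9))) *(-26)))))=-19995417 / 2432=-8221.80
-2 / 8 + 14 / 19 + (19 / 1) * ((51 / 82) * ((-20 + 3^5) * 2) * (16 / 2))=131382413 / 3116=42163.80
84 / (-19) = -84 / 19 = -4.42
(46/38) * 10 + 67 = 1503/19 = 79.11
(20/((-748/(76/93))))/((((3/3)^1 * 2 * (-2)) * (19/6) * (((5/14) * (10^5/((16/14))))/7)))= 7/18115625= 0.00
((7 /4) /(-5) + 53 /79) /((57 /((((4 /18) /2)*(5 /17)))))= 169 /918612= 0.00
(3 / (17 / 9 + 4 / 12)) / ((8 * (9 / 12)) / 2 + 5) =27 / 160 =0.17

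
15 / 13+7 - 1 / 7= 729 / 91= 8.01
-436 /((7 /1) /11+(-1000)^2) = -4796 /11000007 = -0.00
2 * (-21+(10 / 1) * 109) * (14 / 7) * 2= 8552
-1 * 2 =-2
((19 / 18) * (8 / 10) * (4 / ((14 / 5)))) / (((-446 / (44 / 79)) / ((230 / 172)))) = -96140 / 47724453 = -0.00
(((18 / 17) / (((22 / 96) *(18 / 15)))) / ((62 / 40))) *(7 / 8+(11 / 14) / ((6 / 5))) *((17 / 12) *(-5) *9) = -578250 / 2387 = -242.25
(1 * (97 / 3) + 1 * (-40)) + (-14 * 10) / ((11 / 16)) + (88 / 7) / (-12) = -16351 / 77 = -212.35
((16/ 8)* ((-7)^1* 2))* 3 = -84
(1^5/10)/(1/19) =19/10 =1.90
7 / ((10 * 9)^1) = 7 / 90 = 0.08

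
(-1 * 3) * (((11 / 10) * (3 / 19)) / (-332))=99 / 63080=0.00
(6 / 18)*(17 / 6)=0.94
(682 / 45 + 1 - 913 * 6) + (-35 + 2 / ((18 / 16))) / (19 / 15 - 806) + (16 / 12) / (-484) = -358985905393 / 65726595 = -5461.81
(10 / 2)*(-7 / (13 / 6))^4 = 544.75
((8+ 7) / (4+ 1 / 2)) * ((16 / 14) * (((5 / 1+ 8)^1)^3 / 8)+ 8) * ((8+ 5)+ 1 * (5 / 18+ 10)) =1573345 / 63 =24973.73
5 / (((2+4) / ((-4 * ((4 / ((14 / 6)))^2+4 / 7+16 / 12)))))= -7120 / 441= -16.15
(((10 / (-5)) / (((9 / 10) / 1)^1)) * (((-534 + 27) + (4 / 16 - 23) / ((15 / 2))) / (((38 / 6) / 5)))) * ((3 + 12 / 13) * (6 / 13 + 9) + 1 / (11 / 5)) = 74737360 / 2223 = 33620.04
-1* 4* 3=-12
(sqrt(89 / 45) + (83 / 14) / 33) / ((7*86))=83 / 278124 + sqrt(445) / 9030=0.00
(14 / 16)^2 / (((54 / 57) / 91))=73.54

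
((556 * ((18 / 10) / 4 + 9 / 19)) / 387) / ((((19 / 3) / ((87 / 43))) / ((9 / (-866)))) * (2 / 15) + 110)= 38201787 / 2010478502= 0.02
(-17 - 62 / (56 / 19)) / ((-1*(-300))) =-71 / 560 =-0.13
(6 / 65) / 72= 1 / 780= 0.00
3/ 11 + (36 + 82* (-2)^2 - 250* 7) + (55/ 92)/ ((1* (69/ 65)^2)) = -6674060791/ 4818132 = -1385.20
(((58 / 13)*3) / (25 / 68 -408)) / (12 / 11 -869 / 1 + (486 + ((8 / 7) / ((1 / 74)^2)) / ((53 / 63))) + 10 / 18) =-585684 / 125890168417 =-0.00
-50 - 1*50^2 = -2550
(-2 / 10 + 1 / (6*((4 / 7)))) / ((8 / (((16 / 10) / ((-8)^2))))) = 0.00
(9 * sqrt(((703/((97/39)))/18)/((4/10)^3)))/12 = 5 * sqrt(13297245)/1552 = 11.75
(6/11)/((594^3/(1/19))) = 1/7300529676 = 0.00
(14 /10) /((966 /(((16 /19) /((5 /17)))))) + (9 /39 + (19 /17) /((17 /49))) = 425602702 /123135675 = 3.46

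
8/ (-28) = -2/ 7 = -0.29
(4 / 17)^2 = 16 / 289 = 0.06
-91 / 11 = -8.27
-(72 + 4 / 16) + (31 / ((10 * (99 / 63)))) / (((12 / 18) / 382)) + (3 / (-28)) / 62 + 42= 105039553 / 95480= 1100.12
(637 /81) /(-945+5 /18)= -1274 /153045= -0.01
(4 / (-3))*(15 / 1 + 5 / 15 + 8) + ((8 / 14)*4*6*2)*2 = 1496 / 63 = 23.75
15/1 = 15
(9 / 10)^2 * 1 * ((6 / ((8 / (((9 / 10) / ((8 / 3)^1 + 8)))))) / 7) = 6561 / 896000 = 0.01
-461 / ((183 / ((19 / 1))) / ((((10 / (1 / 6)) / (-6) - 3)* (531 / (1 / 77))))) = 1551893343 / 61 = 25440874.48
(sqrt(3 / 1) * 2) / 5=2 * sqrt(3) / 5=0.69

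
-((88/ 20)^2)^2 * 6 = -1405536/ 625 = -2248.86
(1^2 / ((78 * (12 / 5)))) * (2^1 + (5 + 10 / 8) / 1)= 55 / 1248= 0.04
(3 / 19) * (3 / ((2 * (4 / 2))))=9 / 76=0.12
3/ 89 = 0.03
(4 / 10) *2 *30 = 24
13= 13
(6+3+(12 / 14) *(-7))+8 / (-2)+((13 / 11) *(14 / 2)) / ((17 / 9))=632 / 187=3.38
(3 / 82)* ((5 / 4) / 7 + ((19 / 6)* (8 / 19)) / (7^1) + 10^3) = 84031 / 2296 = 36.60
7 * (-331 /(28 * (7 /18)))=-2979 /14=-212.79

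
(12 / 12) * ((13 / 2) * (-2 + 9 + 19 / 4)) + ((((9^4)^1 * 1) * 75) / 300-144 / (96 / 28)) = 13397 / 8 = 1674.62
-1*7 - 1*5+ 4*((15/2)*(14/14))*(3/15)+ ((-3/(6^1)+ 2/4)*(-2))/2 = -6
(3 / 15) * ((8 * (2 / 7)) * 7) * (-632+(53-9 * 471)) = -77088 / 5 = -15417.60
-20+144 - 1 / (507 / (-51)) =20973 / 169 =124.10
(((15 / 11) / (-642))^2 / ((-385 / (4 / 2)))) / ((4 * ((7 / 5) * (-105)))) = 5 / 125444311608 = 0.00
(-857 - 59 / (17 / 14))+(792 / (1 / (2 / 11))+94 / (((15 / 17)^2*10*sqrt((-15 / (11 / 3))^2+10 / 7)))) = -12947 / 17+8789*sqrt(107695) / 1018125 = -758.76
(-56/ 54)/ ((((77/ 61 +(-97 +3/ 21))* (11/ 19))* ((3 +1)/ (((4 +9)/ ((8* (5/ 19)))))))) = 0.03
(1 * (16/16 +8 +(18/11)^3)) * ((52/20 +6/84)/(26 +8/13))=3936231/2930620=1.34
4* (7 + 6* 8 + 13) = 272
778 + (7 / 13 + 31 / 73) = 739236 / 949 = 778.96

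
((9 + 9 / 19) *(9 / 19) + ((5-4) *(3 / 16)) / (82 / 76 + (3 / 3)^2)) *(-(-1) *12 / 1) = 3133251 / 57038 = 54.93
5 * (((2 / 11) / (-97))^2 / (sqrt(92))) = 10 * sqrt(23) / 26185247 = 0.00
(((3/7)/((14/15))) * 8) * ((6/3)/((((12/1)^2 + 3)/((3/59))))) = 360/141659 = 0.00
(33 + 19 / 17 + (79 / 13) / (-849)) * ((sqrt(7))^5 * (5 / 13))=1568028665 * sqrt(7) / 2439177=1700.83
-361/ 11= -32.82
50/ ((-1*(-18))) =25/ 9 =2.78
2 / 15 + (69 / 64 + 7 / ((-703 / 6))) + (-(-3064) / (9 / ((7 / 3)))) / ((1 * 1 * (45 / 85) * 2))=751.39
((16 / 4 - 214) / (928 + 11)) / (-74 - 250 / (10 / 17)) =70 / 156187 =0.00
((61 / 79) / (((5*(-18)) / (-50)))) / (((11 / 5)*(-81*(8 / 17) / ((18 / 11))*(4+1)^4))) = -1037 / 77427900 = -0.00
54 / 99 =6 / 11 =0.55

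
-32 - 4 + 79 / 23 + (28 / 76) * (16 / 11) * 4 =-146237 / 4807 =-30.42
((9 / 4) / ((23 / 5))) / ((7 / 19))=855 / 644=1.33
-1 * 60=-60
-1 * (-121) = 121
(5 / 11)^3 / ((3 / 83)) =10375 / 3993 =2.60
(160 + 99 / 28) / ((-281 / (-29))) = 132791 / 7868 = 16.88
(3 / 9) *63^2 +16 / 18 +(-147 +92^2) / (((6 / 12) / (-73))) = -10916623 / 9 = -1212958.11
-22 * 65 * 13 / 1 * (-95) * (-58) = -102430900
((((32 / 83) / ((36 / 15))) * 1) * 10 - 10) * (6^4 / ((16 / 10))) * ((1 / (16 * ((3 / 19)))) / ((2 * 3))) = -297825 / 664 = -448.53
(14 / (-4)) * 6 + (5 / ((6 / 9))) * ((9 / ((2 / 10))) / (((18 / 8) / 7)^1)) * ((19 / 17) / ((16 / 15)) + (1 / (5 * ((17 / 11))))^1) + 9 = 166473 / 136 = 1224.07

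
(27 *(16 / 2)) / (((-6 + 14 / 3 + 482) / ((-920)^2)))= 274233600 / 721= 380351.73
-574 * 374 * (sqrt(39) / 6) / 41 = -2618 * sqrt(39) / 3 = -5449.80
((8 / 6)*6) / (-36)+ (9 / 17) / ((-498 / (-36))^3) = -19423262 / 87483411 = -0.22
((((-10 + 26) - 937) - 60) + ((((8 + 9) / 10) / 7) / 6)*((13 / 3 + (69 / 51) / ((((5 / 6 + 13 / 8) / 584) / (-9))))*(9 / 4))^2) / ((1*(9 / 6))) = 75488344695649 / 66278240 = 1138961.21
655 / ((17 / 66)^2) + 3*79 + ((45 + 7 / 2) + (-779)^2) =616999.10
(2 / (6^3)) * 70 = 35 / 54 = 0.65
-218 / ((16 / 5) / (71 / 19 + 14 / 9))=-493225 / 1368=-360.54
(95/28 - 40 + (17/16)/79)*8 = -323781/1106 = -292.75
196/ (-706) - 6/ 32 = -2627/ 5648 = -0.47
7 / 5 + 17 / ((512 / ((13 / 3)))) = 1.54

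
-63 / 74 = -0.85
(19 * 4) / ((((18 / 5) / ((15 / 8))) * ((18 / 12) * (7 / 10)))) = 2375 / 63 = 37.70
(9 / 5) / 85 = 9 / 425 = 0.02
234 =234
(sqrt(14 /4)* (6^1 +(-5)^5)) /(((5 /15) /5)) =-46785* sqrt(14) /2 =-87526.72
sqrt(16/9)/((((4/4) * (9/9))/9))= 12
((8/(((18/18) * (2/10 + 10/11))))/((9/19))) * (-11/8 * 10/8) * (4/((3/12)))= -229900/549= -418.76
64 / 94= 32 / 47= 0.68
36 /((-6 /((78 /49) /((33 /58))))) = -9048 /539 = -16.79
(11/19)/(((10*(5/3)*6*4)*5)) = 11/38000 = 0.00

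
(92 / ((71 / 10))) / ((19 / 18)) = 16560 / 1349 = 12.28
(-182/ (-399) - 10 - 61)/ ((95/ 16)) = -64336/ 5415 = -11.88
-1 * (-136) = 136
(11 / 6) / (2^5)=11 / 192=0.06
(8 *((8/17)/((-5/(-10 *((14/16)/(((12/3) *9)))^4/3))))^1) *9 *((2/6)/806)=2401/736451149824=0.00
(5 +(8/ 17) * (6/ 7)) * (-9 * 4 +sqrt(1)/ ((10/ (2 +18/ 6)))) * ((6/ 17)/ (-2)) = 136959/ 4046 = 33.85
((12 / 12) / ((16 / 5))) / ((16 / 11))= 55 / 256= 0.21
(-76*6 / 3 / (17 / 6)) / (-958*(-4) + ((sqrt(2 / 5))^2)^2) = -5700 / 407167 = -0.01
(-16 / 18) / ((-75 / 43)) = 344 / 675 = 0.51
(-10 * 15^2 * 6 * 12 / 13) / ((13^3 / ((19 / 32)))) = -192375 / 57122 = -3.37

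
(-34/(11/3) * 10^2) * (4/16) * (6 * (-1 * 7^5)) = 23377009.09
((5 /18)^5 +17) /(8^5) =32125781 /61917364224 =0.00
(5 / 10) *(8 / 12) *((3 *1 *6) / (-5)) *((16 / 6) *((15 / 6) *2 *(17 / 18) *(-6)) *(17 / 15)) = 4624 / 45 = 102.76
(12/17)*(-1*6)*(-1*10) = 720/17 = 42.35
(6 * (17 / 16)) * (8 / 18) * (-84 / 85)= -14 / 5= -2.80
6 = 6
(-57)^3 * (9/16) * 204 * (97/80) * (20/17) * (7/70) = -485020467/160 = -3031377.92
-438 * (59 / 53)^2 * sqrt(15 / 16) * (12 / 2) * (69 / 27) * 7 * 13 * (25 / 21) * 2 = -3798989350 * sqrt(15) / 8427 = -1745985.82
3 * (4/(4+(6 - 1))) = 4/3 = 1.33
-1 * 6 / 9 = -2 / 3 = -0.67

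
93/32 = 2.91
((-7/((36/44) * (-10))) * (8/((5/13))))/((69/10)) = 8008/3105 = 2.58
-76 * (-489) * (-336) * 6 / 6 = -12487104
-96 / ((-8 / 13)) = 156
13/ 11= 1.18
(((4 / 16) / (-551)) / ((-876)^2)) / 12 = -0.00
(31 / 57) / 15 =31 / 855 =0.04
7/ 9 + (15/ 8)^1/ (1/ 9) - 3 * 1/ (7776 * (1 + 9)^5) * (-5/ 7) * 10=640584001/ 36288000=17.65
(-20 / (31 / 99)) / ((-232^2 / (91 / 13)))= 3465 / 417136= 0.01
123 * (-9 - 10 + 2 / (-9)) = -7093 / 3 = -2364.33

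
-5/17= -0.29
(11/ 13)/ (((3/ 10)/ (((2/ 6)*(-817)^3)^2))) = 32713350313715628590/ 351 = 93200428244204070.06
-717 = -717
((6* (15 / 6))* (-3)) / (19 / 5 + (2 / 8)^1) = -100 / 9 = -11.11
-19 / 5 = -3.80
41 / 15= 2.73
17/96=0.18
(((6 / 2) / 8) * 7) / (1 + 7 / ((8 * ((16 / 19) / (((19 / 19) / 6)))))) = 2016 / 901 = 2.24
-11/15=-0.73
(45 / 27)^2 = 25 / 9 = 2.78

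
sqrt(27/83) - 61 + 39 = -21.43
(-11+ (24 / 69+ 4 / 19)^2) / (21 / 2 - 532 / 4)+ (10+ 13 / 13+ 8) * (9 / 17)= 1152863491 / 113626555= 10.15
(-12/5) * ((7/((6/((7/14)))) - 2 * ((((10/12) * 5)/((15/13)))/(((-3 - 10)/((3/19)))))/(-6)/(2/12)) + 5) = -1253/95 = -13.19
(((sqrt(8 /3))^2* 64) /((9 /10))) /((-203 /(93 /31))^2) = 5120 /123627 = 0.04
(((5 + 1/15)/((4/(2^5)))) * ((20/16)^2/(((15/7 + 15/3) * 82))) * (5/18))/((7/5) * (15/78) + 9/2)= 1729/274536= 0.01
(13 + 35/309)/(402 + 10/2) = 4052/125763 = 0.03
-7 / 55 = -0.13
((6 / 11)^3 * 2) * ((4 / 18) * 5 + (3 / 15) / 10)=12216 / 33275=0.37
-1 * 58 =-58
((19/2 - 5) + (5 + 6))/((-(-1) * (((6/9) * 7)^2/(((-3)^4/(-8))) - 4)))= -22599/8968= -2.52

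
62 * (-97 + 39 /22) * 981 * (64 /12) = -339792240 /11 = -30890203.64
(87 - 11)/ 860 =19/ 215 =0.09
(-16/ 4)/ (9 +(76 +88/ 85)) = -340/ 7313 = -0.05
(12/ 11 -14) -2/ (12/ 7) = -929/ 66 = -14.08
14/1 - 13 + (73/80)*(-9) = -577/80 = -7.21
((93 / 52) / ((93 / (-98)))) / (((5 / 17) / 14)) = -5831 / 65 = -89.71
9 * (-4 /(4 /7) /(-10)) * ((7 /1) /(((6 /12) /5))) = 441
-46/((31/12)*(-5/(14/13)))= 7728/2015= 3.84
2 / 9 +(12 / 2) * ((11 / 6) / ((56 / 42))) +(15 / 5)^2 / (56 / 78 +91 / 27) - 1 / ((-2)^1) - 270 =-13370971 / 51660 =-258.83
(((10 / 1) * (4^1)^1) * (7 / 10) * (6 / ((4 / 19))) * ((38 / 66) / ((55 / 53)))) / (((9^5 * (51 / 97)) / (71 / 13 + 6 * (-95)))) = -190686404146 / 23685439635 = -8.05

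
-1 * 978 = -978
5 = 5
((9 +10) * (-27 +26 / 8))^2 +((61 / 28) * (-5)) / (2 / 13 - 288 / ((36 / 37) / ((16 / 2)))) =351009847355 / 1723792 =203626.57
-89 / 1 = -89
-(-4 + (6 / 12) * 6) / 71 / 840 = 1 / 59640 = 0.00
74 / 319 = 0.23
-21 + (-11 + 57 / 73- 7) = -2790 / 73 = -38.22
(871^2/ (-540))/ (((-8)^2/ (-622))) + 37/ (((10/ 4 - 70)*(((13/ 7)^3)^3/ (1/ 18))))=4503595445121269111/ 329842348497792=13653.78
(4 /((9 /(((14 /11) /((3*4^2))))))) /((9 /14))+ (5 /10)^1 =2771 /5346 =0.52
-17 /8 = -2.12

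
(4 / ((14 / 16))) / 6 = 16 / 21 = 0.76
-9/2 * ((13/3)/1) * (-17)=663/2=331.50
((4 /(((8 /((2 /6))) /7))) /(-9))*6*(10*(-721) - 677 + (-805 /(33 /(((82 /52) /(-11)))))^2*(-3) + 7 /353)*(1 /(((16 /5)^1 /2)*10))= 581350032853919 /1509301100736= 385.18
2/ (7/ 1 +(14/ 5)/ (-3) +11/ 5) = 15/ 62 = 0.24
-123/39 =-41/13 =-3.15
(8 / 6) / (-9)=-4 / 27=-0.15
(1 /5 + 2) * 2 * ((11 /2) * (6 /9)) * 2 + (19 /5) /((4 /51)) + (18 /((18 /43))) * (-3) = -2897 /60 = -48.28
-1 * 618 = -618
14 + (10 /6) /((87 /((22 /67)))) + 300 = 5491028 /17487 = 314.01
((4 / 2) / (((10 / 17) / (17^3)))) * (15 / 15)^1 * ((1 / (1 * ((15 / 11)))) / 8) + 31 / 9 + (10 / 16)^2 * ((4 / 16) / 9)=88397201 / 57600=1534.67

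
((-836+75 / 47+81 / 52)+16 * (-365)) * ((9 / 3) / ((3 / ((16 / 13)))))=-65233748 / 7943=-8212.73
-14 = -14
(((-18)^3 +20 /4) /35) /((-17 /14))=11654 /85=137.11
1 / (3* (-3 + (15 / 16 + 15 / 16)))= -8 / 27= -0.30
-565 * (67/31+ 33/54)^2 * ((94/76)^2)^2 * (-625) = 4123827821734928125/649236285504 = 6351813.53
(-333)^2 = 110889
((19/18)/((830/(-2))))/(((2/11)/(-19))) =3971/14940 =0.27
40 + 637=677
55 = 55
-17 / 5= -3.40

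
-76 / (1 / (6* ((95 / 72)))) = -1805 / 3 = -601.67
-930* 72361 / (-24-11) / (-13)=-13459146 / 91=-147902.70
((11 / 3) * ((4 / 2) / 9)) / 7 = 22 / 189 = 0.12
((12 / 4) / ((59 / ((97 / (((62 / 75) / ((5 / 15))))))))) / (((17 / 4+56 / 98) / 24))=54320 / 5487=9.90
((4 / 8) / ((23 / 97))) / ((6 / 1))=97 / 276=0.35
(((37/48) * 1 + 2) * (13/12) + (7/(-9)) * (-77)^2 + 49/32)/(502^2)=-884527/48384768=-0.02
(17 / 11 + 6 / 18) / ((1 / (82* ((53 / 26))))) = 134726 / 429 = 314.05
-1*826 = -826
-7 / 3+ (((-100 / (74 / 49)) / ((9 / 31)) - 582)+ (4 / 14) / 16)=-15149515 / 18648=-812.39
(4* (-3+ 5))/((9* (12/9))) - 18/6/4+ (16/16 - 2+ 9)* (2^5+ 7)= 3743/12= 311.92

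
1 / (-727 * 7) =-1 / 5089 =-0.00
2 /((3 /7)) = 14 /3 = 4.67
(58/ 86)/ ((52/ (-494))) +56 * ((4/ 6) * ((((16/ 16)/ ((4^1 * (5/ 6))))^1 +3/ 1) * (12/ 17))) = 588877/ 7310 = 80.56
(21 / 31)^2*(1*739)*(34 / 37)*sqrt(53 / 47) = 11080566*sqrt(2491) / 1671179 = 330.92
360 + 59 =419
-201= -201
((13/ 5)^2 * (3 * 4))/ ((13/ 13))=2028/ 25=81.12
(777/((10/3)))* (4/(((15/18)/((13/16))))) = 90909/100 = 909.09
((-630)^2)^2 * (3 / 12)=39382402500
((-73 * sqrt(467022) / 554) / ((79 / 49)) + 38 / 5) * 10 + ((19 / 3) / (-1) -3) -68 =-17885 * sqrt(467022) / 21883 -4 / 3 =-559.87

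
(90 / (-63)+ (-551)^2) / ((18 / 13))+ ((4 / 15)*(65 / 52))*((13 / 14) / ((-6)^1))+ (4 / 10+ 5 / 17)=670957019 / 3060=219267.00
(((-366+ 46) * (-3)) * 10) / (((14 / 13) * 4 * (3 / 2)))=10400 / 7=1485.71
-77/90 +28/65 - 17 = -20387/1170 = -17.42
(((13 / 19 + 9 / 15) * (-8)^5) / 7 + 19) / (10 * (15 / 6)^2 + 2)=-7970122 / 85785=-92.91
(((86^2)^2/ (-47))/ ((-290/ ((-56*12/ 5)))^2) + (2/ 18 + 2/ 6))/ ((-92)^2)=-13894857772681/ 470470117500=-29.53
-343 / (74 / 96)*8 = -131712 / 37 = -3559.78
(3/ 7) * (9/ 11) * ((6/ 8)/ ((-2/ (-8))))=81/ 77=1.05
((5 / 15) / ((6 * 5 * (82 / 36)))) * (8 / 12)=2 / 615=0.00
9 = 9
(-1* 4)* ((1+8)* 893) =-32148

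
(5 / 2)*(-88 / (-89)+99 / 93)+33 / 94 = 711161 / 129673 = 5.48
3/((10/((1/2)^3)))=3/80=0.04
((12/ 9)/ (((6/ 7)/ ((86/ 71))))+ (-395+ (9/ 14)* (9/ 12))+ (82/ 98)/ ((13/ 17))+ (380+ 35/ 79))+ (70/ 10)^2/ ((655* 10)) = -9342416031713/ 842497601400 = -11.09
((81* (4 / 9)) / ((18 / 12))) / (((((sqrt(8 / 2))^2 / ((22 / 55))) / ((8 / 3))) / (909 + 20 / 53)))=1542304 / 265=5820.02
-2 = -2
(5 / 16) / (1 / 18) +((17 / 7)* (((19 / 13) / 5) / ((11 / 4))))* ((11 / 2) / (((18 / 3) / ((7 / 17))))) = 8927 / 1560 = 5.72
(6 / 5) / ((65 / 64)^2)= 1.16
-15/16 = -0.94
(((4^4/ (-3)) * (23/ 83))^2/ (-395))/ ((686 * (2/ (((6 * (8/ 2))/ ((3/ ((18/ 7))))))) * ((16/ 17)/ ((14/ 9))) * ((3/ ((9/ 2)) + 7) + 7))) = -73670656/ 30800753445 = -0.00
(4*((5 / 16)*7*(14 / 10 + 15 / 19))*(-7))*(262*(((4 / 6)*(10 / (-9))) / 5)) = 2670304 / 513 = 5205.27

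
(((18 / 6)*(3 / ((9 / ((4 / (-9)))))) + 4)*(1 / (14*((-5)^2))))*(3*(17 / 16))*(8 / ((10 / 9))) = 204 / 875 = 0.23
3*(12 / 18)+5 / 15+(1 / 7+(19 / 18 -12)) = -8.47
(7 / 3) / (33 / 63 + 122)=49 / 2573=0.02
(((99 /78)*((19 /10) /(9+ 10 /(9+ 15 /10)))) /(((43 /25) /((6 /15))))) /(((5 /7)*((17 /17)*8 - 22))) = -63 /11180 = -0.01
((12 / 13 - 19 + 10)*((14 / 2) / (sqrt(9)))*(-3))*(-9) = -6615 / 13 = -508.85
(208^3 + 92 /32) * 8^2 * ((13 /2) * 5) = 18717742940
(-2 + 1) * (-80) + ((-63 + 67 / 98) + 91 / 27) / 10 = 1960829 / 26460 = 74.11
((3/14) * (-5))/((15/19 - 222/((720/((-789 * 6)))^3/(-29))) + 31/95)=4560000/7788244880969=0.00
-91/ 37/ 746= -91/ 27602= -0.00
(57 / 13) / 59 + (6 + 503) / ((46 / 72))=14055819 / 17641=796.77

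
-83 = -83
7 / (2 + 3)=7 / 5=1.40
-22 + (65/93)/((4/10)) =-3767/186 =-20.25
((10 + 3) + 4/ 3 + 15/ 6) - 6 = 65/ 6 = 10.83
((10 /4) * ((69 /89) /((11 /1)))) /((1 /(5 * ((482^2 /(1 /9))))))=1842099.13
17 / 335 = 0.05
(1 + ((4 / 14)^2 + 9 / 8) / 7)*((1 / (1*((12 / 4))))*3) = 3217 / 2744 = 1.17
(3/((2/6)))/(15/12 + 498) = 0.02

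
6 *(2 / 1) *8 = 96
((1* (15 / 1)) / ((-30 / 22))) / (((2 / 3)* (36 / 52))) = -143 / 6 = -23.83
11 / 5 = 2.20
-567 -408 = -975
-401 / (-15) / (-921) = -0.03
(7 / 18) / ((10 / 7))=49 / 180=0.27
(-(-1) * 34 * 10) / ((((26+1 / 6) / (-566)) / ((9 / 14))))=-5195880 / 1099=-4727.83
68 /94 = 34 /47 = 0.72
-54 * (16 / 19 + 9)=-10098 / 19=-531.47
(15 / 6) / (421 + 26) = 5 / 894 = 0.01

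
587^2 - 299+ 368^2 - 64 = 479630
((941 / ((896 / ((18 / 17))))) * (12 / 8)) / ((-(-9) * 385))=2823 / 5864320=0.00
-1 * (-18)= 18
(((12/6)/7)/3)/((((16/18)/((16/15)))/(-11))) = -44/35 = -1.26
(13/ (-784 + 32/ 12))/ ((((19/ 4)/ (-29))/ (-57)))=-3393/ 586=-5.79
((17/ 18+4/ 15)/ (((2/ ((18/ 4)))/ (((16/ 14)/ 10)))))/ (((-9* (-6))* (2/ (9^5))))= 238383/ 1400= 170.27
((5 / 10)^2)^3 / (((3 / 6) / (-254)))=-127 / 16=-7.94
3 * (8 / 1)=24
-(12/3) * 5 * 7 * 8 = -1120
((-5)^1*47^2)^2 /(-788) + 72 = -121935289 /788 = -154740.21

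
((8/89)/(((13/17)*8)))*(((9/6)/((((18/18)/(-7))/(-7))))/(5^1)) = 2499/11570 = 0.22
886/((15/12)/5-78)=-3544/311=-11.40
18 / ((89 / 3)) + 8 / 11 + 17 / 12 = 2.75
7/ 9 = 0.78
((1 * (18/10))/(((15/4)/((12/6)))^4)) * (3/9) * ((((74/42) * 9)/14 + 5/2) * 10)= 1458176/826875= 1.76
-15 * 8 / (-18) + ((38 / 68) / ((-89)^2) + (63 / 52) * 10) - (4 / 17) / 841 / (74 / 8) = 3069270855187 / 163414752891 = 18.78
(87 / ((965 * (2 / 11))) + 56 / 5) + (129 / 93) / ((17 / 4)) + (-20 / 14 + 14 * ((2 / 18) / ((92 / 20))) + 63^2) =5865593234129 / 1473792390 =3979.93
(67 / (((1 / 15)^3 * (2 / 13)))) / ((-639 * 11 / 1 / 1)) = -326625 / 1562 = -209.11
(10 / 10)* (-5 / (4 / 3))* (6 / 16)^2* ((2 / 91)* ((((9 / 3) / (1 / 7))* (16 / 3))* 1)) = -135 / 104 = -1.30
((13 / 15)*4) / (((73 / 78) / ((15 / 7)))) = 4056 / 511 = 7.94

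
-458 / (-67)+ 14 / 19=9640 / 1273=7.57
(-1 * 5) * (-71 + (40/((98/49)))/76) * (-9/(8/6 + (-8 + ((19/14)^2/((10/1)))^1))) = 355622400/724223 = 491.04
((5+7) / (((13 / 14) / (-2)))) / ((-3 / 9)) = 77.54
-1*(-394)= 394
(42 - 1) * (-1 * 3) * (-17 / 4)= 2091 / 4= 522.75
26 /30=13 /15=0.87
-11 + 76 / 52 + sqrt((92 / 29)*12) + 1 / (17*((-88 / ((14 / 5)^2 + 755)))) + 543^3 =4*sqrt(2001) / 29 + 77842077117877 / 486200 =160103003.12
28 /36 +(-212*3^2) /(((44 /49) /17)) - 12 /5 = -17881148 /495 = -36123.53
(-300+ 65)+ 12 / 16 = -937 / 4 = -234.25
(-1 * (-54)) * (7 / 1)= 378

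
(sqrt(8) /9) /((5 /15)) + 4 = 2*sqrt(2) /3 + 4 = 4.94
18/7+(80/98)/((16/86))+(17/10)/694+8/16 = 2537403/340060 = 7.46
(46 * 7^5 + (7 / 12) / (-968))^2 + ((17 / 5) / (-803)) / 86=1265816025333803257472159 / 2117749201920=597717625952.21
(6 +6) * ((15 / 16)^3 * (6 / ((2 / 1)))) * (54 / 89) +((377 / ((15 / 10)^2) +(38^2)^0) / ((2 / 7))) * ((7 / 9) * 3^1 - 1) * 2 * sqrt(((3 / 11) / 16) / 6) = 820125 / 45568 +10619 * sqrt(22) / 594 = 101.85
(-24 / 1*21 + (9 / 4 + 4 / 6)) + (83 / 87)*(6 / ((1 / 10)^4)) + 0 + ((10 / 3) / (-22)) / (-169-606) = 11222095777 / 197780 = 56740.30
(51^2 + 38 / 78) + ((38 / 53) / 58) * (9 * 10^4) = 222630946 / 59943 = 3714.04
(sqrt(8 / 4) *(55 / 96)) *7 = 385 *sqrt(2) / 96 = 5.67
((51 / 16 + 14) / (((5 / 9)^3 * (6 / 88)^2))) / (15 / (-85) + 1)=1832787 / 70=26182.67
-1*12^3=-1728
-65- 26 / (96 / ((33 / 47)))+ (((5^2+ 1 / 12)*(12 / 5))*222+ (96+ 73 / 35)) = 352616819 / 26320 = 13397.30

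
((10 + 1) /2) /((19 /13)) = 3.76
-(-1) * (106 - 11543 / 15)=-663.53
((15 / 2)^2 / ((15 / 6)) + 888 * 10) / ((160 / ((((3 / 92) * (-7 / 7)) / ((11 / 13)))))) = -138879 / 64768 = -2.14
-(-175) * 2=350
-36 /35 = -1.03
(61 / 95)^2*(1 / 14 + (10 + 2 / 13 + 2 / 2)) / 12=2534001 / 6570200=0.39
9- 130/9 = -49/9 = -5.44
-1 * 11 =-11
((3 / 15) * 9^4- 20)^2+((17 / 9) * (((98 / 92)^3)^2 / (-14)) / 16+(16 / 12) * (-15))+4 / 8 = 113902664860120298833 / 68214937651200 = 1669761.33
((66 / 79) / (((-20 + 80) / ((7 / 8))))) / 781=7 / 448720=0.00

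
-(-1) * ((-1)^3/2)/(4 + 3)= -1/14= -0.07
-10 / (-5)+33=35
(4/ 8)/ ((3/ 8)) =4/ 3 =1.33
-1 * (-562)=562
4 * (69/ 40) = 69/ 10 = 6.90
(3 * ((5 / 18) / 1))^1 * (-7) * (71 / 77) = -355 / 66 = -5.38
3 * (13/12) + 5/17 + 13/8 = 703/136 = 5.17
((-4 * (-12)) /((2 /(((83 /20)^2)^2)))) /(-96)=-47458321 /640000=-74.15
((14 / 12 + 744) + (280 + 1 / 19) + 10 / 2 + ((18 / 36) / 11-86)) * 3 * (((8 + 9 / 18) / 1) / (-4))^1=-5032459 / 836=-6019.69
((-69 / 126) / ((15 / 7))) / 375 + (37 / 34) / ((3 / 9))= 936367 / 286875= 3.26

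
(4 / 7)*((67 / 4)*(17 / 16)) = 1139 / 112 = 10.17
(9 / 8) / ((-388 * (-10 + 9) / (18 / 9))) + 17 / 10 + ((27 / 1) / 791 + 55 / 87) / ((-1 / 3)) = -52183497 / 178006640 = -0.29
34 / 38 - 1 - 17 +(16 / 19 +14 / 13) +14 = -293 / 247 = -1.19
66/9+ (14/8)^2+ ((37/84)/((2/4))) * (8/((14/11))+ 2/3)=116569/7056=16.52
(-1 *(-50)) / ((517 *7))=50 / 3619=0.01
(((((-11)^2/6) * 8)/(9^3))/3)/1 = 484/6561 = 0.07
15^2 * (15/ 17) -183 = 264/ 17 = 15.53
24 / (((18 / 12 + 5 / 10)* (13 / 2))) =24 / 13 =1.85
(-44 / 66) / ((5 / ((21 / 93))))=-14 / 465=-0.03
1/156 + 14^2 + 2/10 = 153041/780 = 196.21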